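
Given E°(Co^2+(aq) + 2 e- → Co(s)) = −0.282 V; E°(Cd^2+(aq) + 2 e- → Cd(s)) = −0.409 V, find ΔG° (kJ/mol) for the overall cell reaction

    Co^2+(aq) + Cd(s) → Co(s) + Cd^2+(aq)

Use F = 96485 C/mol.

−24.5 kJ/mol

In the reaction as written Co^2+(aq) is reduced, so the Co²⁺/Co couple is the cathode and Cd²⁺/Cd is the anode.
E°cell = −0.282 − (−0.409) = +0.127 V; balancing electrons gives n = 2.
ΔG° = −nFE°cell = −(2)(96485)(+0.127) J/mol = −24.5 kJ/mol.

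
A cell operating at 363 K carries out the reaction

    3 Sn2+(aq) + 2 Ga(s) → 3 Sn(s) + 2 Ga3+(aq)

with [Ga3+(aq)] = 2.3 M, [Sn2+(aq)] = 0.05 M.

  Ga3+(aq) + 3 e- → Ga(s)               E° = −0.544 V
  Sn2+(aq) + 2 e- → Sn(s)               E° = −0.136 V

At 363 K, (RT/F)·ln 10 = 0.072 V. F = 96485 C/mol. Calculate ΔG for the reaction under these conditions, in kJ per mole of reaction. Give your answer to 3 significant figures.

−204 kJ/mol

With Sn²⁺/Sn reduced at the cathode, E°cell = −0.136 − (−0.544) = +0.408 V and n = 6.
Q = [Ga3+(aq)]^2 / [Sn2+(aq)]^3 = 4.23×10^4, so log Q = 4.627 and E = +0.408 − (0.072/6)(4.627) = +0.3525 V.
Then ΔG = −nFE = −6 × 96485 × +0.3525 J/mol = −204 kJ/mol.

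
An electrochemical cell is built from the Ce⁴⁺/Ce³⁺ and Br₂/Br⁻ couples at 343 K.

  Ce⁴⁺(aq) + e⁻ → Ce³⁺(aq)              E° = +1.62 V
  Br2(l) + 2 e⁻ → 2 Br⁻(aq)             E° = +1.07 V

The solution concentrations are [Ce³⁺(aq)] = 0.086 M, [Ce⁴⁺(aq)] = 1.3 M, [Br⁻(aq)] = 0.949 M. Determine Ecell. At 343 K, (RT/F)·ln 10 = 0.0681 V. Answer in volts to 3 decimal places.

+0.629 V

Ce⁴⁺/Ce³⁺ is reduced (cathode, E° = +1.62 V) and Br₂/Br⁻ is oxidized (anode).
E°cell = +1.62 − (+1.07) = +0.55 V, with n = 2 electrons transferred.
The balanced reaction is 2 Ce⁴⁺(aq) + 2 Br⁻(aq) → 2 Ce³⁺(aq) + Br2(l), so Q = [Ce³⁺(aq)]^2 / ([Ce⁴⁺(aq)]^2·[Br⁻(aq)]^2) = 0.00486 and log Q = −2.313.
By the Nernst equation, E = +0.55 − (0.0681/2)·(−2.313) = +0.629 V.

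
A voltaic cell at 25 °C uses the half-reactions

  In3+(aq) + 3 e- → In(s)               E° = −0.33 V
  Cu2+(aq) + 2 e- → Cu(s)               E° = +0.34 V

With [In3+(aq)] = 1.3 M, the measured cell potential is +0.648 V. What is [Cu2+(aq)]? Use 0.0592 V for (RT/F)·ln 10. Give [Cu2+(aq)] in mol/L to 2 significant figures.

0.22 M

The Cu²⁺/Cu couple has the larger reduction potential, so it is the cathode: E°cell = +0.34 − (−0.33) = +0.67 V and n = 6.
From the Nernst equation, log Q = n(E° − E)/0.0592 = 6·(+0.67 − (+0.648))/0.0592 = 2.230.
The balanced reaction is 3 Cu2+(aq) + 2 In(s) → 3 Cu(s) + 2 In3+(aq), so Q = [In3+(aq)]^2 / [Cu2+(aq)]^3.
Substituting the known concentrations and solving, log [Cu2+(aq)] = −0.667 and [Cu2+(aq)] = 0.22 M.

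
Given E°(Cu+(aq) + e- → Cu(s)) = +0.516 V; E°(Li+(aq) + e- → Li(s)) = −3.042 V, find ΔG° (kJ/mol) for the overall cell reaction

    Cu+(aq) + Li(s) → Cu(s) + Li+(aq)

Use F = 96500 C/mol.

In the reaction as written Cu+(aq) is reduced, so the Cu⁺/Cu couple is the cathode and Li⁺/Li is the anode.
E°cell = +0.516 − (−3.042) = +3.558 V; balancing electrons gives n = 1.
ΔG° = −nFE°cell = −(1)(96500)(+3.558) J/mol = −343 kJ/mol.

−343 kJ/mol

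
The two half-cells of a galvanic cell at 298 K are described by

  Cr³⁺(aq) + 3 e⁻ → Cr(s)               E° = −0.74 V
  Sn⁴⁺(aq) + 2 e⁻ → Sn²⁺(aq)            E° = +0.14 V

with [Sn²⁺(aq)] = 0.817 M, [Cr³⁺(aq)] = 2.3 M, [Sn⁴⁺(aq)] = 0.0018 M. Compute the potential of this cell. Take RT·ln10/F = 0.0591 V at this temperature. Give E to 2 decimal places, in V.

Since E°(Sn⁴⁺/Sn²⁺) > E°(Cr³⁺/Cr), Sn⁴⁺/Sn²⁺ serves as the cathode.
E°cell = +0.14 − (−0.74) = +0.88 V, with n = 6 electrons transferred.
For the overall reaction 3 Sn⁴⁺(aq) + 2 Cr(s) → 3 Sn²⁺(aq) + 2 Cr³⁺(aq), Q = ([Sn²⁺(aq)]^3·[Cr³⁺(aq)]^2) / [Sn⁴⁺(aq)]^3 = 4.95×10^8, giving log Q = 8.694.
Applying E = E° − (RT ln10/nF)·log Q gives +0.88 − (0.0591/6)(8.694) = +0.79 V.

+0.79 V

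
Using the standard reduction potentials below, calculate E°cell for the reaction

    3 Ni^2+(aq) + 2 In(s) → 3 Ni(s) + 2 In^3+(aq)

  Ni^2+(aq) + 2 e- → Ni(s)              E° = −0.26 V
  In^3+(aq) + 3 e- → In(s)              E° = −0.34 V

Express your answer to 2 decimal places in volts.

+0.08 V

Ni^2+(aq) gains electrons, so the Ni²⁺/Ni couple is the cathode; the In³⁺/In couple is the anode.
E°cell = E°(cathode) − E°(anode) = −0.26 − (−0.34) = +0.08 V.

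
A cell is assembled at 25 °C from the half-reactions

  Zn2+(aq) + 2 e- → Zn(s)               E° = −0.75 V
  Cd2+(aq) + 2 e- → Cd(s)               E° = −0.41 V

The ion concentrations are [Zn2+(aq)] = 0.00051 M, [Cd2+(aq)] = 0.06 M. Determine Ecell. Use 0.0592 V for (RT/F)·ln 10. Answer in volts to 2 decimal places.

+0.40 V

Since E°(Cd²⁺/Cd) > E°(Zn²⁺/Zn), Cd²⁺/Cd serves as the cathode.
E°cell = −0.41 − (−0.75) = +0.34 V, with n = 2 electrons transferred.
Balancing gives Cd2+(aq) + Zn(s) → Cd(s) + Zn2+(aq); hence Q = [Zn2+(aq)] / [Cd2+(aq)] = 0.0085 (log Q = −2.071).
Applying E = E° − (RT ln10/nF)·log Q gives +0.34 − (0.0592/2)(−2.071) = +0.40 V.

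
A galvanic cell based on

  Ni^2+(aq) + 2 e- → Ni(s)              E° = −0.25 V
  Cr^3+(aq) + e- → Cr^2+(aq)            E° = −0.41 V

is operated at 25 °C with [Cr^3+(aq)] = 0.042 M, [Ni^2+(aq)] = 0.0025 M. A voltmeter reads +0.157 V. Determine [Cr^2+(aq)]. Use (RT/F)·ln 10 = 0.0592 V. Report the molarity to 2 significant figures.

The Ni²⁺/Ni couple has the larger reduction potential, so it is the cathode: E°cell = −0.25 − (−0.41) = +0.16 V and n = 2.
From the Nernst equation, log Q = n(E° − E)/0.0592 = 2·(+0.16 − (+0.157))/0.0592 = 0.101.
Balancing electrons gives Ni^2+(aq) + 2 Cr^2+(aq) → Ni(s) + 2 Cr^3+(aq); thus Q = [Cr^3+(aq)]^2 / ([Ni^2+(aq)]·[Cr^2+(aq)]^2).
Solving for the unknown gives log [Cr^2+(aq)] = −0.126, so [Cr^2+(aq)] ≈ 0.75 M.

0.75 M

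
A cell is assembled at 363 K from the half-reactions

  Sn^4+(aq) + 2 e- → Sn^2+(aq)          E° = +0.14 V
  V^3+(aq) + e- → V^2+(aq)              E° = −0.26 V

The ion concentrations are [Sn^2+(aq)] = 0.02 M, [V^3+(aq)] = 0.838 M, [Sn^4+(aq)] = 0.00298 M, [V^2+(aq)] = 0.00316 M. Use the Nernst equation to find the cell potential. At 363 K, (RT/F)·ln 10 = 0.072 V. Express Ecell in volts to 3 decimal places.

+0.196 V

Sn⁴⁺/Sn²⁺ is reduced (cathode, E° = +0.14 V) and V³⁺/V²⁺ is oxidized (anode).
E°cell = +0.14 − (−0.26) = +0.40 V, with n = 2 electrons transferred.
The balanced reaction is Sn^4+(aq) + 2 V^2+(aq) → Sn^2+(aq) + 2 V^3+(aq), so Q = ([Sn^2+(aq)]·[V^3+(aq)]^2) / ([Sn^4+(aq)]·[V^2+(aq)]^2) = 4.72×10^5 and log Q = 5.674.
By the Nernst equation, E = +0.40 − (0.072/2)·(5.674) = +0.196 V.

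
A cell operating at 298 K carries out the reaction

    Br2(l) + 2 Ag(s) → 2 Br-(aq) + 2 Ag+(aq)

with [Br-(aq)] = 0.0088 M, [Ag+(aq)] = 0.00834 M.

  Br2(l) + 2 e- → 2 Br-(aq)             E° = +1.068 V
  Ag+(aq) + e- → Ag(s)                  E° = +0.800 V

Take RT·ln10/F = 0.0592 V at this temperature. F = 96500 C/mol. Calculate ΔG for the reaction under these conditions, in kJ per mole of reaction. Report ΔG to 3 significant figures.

E°cell = +1.068 − (+0.800) = +0.268 V; the balanced reaction transfers n = 2 electrons.
The reaction quotient is [Br-(aq)]^2·[Ag+(aq)]^2 = 5.39×10^−9; by Nernst, E = +0.268 − (0.0592/2)(−8.269) = +0.5128 V.
Then ΔG = −nFE = −2 × 96500 × +0.5128 J/mol = −99.0 kJ/mol.

−99.0 kJ/mol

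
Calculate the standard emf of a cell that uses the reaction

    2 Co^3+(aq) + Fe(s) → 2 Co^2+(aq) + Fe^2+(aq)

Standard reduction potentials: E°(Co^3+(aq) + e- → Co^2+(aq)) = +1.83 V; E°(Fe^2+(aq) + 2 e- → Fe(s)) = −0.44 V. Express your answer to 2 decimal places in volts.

+2.27 V

Co^3+(aq) gains electrons, so the Co³⁺/Co²⁺ couple is the cathode; the Fe²⁺/Fe couple is the anode.
E°cell = E°(cathode) − E°(anode) = +1.83 − (−0.44) = +2.27 V.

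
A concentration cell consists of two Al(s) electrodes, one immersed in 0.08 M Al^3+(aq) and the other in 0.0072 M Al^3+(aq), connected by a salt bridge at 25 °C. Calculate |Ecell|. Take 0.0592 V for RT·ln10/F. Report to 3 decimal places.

For a concentration cell E°cell = 0, since both electrodes use the same couple.
The compartment with the higher Al^3+(aq) concentration (0.08 M) acts as the cathode; ions are reduced there and produced at the dilute (0.0072 M) anode.
With n = 3, Ecell = −(0.0592/3)·log([dilute]/[conc]) = −(0.0592/3)·log(0.0072/0.08) = +0.021 V.

0.021 V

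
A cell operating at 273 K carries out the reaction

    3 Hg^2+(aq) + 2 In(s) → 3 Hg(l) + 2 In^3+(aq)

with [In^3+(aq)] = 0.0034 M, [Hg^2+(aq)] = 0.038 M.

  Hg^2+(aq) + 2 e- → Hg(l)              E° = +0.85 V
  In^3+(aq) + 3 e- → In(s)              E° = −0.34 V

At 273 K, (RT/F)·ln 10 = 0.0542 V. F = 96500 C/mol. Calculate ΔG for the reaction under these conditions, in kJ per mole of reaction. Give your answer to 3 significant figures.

With Hg²⁺/Hg reduced at the cathode, E°cell = +0.85 − (−0.34) = +1.19 V and n = 6.
Here Q = [In^3+(aq)]^2 / [Hg^2+(aq)]^3 = 0.211 (log Q = −0.676), giving E = +1.19 − (0.0542/6)·(−0.676) = +1.1961 V.
Then ΔG = −nFE = −6 × 96500 × +1.1961 J/mol = −693 kJ/mol.

−693 kJ/mol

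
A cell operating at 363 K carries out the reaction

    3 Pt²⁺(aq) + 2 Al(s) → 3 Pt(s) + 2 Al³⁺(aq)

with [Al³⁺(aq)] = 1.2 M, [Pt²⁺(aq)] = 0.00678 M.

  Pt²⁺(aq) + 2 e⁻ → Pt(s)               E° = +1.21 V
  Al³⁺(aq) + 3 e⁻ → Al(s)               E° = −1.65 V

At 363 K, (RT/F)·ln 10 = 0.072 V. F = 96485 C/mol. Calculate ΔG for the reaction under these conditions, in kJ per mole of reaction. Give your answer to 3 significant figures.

The standard cell potential is +1.21 − (−1.65) = +2.86 V, with n = 6 electrons in the balanced equation.
Q = [Al³⁺(aq)]^2 / [Pt²⁺(aq)]^3 = 4.62×10^6, so log Q = 6.665 and E = +2.86 − (0.072/6)(6.665) = +2.7800 V.
ΔG = −nFE = −(6)(96485)(+2.7800) J/mol = −1610 kJ/mol.

−1610 kJ/mol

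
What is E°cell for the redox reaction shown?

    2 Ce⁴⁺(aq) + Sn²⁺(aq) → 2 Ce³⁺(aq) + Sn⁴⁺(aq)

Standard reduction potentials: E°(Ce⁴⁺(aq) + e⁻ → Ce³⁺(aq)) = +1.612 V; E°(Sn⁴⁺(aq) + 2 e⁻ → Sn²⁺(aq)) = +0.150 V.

+1.462 V

In the reaction as written, Ce⁴⁺(aq) is reduced (cathode) and Sn⁴⁺(aq) is produced by oxidation at the anode.
E°cell = E°(cathode) − E°(anode) = +1.612 − (+0.150) = +1.462 V.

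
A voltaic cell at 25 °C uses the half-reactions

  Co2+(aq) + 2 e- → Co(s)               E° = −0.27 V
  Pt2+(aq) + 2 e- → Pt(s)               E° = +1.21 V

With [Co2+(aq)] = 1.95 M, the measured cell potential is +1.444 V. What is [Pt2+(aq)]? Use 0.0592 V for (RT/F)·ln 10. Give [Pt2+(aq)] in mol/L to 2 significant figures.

0.12 M

The Pt²⁺/Pt couple has the larger reduction potential, so it is the cathode: E°cell = +1.21 − (−0.27) = +1.48 V and n = 2.
Rearranging E = E° − (0.0592/n)·log Q gives log Q = 2(+1.48 − (+1.444))/0.0592 = 1.216.
The balanced reaction is Pt2+(aq) + Co(s) → Pt(s) + Co2+(aq), so Q = [Co2+(aq)] / [Pt2+(aq)].
Isolating [Pt2+(aq)] in Q = 10^{1.216} yields log [Pt2+(aq)] = −0.926, i.e. 0.12 M.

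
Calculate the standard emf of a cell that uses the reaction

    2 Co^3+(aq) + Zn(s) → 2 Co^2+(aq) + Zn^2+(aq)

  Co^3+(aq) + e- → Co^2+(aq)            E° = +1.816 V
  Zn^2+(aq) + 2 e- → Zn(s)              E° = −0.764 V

+2.580 V

In the reaction as written, Co^3+(aq) is reduced (cathode) and Zn^2+(aq) is produced by oxidation at the anode.
E°cell = E°(cathode) − E°(anode) = +1.816 − (−0.764) = +2.580 V.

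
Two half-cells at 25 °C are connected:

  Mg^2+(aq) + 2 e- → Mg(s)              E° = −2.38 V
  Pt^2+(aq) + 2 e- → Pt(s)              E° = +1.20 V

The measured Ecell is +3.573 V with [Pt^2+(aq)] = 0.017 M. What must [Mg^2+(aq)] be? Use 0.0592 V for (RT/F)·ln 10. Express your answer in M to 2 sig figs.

The Pt²⁺/Pt couple has the larger reduction potential, so it is the cathode: E°cell = +1.20 − (−2.38) = +3.58 V and n = 2.
Since E = E° − (0.0592/n)·log Q, log Q = n(E° − E)/0.0592 = 0.236.
Balancing electrons gives Pt^2+(aq) + Mg(s) → Pt(s) + Mg^2+(aq); thus Q = [Mg^2+(aq)] / [Pt^2+(aq)].
Isolating [Mg^2+(aq)] in Q = 10^{0.236} yields log [Mg^2+(aq)] = −1.534, i.e. 0.029 M.

0.029 M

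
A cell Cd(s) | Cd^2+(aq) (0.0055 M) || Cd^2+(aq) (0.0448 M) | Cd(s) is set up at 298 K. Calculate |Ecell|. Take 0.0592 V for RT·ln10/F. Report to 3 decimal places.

For a concentration cell E°cell = 0, since both electrodes use the same couple.
The compartment with the higher Cd^2+(aq) concentration (0.0448 M) acts as the cathode; ions are reduced there and produced at the dilute (0.0055 M) anode.
With n = 2, Ecell = −(0.0592/2)·log([dilute]/[conc]) = −(0.0592/2)·log(0.0055/0.0448) = +0.027 V.

0.027 V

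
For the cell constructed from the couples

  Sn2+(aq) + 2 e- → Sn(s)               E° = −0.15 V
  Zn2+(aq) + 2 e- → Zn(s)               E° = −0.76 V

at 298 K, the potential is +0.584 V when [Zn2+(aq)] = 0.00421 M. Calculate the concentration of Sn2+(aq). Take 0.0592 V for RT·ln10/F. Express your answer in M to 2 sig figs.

0.00056 M

The Sn²⁺/Sn couple has the larger reduction potential, so it is the cathode: E°cell = −0.15 − (−0.76) = +0.61 V and n = 2.
From the Nernst equation, log Q = n(E° − E)/0.0592 = 2·(+0.61 − (+0.584))/0.0592 = 0.878.
The balanced reaction is Sn2+(aq) + Zn(s) → Sn(s) + Zn2+(aq), so Q = [Zn2+(aq)] / [Sn2+(aq)].
Solving for the unknown gives log [Sn2+(aq)] = −3.254, so [Sn2+(aq)] ≈ 0.00056 M.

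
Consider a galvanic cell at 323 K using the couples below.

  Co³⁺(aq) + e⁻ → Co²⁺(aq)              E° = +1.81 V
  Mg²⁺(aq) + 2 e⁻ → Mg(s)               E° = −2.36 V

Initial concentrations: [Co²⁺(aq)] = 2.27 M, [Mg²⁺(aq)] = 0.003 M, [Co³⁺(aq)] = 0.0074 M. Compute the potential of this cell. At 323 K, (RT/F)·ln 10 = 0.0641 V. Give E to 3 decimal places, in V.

+4.091 V

The Co³⁺/Co²⁺ couple has the more positive E°, so it is the cathode; Mg²⁺/Mg is the anode.
E°cell = E°cat − E°an = +1.81 − (−2.36) = +4.17 V; n = 2.
For the overall reaction 2 Co³⁺(aq) + Mg(s) → 2 Co²⁺(aq) + Mg²⁺(aq), Q = ([Co²⁺(aq)]^2·[Mg²⁺(aq)]) / [Co³⁺(aq)]^2 = 282, giving log Q = 2.451.
Applying E = E° − (RT ln10/nF)·log Q gives +4.17 − (0.0641/2)(2.451) = +4.091 V.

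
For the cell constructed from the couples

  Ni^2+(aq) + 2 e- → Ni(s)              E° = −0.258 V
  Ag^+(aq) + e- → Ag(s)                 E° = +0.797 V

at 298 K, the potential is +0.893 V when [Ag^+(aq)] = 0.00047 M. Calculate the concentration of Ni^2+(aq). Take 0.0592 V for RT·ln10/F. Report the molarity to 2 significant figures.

0.066 M

With Ag⁺/Ag at the cathode and Ni²⁺/Ni at the anode, E°cell = +0.797 − (−0.258) = +1.055 V (n = 2).
From the Nernst equation, log Q = n(E° − E)/0.0592 = 2·(+1.055 − (+0.893))/0.0592 = 5.473.
For 2 Ag^+(aq) + Ni(s) → 2 Ag(s) + Ni^2+(aq), the reaction quotient is Q = [Ni^2+(aq)] / [Ag^+(aq)]^2.
Substituting the known concentrations and solving, log [Ni^2+(aq)] = −1.183 and [Ni^2+(aq)] = 0.066 M.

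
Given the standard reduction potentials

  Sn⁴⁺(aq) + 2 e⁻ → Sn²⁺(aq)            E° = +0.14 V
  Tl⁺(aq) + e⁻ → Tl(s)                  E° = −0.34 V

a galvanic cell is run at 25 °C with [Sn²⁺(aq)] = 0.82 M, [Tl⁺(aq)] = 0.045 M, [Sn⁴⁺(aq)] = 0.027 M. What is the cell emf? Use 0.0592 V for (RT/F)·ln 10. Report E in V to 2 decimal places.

+0.52 V

The Sn⁴⁺/Sn²⁺ couple has the more positive E°, so it is the cathode; Tl⁺/Tl is the anode.
The standard potential is +0.14 − (−0.34) = +0.48 V and the balanced reaction transfers n = 2 electrons.
Balancing gives Sn⁴⁺(aq) + 2 Tl(s) → Sn²⁺(aq) + 2 Tl⁺(aq); hence Q = ([Sn²⁺(aq)]·[Tl⁺(aq)]^2) / [Sn⁴⁺(aq)] = 0.0615 (log Q = −1.211).
By the Nernst equation, E = +0.48 − (0.0592/2)·(−1.211) = +0.52 V.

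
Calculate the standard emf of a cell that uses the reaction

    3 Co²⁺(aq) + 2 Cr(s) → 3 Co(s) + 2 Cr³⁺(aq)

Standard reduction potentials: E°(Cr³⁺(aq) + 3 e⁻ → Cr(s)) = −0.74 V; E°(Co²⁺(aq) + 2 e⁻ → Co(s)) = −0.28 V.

Co²⁺(aq) gains electrons, so the Co²⁺/Co couple is the cathode; the Cr³⁺/Cr couple is the anode.
E°cell = E°(cathode) − E°(anode) = −0.28 − (−0.74) = +0.46 V.

+0.46 V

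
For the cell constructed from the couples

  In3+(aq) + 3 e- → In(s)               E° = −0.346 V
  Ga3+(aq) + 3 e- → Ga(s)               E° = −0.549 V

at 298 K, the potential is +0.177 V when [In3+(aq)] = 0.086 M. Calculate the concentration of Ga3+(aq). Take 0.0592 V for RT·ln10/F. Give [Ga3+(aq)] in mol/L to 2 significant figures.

1.8 M

With In³⁺/In at the cathode and Ga³⁺/Ga at the anode, E°cell = −0.346 − (−0.549) = +0.203 V (n = 3).
From the Nernst equation, log Q = n(E° − E)/0.0592 = 3·(+0.203 − (+0.177))/0.0592 = 1.318.
For In3+(aq) + Ga(s) → In(s) + Ga3+(aq), the reaction quotient is Q = [Ga3+(aq)] / [In3+(aq)].
Isolating [Ga3+(aq)] in Q = 10^{1.318} yields log [Ga3+(aq)] = 0.252, i.e. 1.8 M.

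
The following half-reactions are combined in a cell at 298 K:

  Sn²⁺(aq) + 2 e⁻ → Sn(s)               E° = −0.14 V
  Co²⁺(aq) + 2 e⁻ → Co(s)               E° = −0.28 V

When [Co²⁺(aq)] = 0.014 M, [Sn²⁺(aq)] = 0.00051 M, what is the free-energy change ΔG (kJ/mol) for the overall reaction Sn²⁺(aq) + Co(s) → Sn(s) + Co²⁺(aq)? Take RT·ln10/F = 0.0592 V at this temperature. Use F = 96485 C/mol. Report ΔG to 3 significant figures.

With Sn²⁺/Sn reduced at the cathode, E°cell = −0.14 − (−0.28) = +0.14 V and n = 2.
Q = [Co²⁺(aq)] / [Sn²⁺(aq)] = 27.5, so log Q = 1.439 and E = +0.14 − (0.0592/2)(1.439) = +0.0974 V.
Then ΔG = −nFE = −2 × 96485 × +0.0974 J/mol = −18.8 kJ/mol.

−18.8 kJ/mol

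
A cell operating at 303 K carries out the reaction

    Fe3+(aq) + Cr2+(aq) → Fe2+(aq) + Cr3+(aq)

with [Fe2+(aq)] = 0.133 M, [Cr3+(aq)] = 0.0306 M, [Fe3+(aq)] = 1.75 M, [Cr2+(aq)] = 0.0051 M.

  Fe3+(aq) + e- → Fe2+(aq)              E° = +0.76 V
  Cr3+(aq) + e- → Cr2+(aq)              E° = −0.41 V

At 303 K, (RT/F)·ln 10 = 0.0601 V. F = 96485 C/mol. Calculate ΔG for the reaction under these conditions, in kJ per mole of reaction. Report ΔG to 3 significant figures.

The standard cell potential is +0.76 − (−0.41) = +1.17 V, with n = 1 electron in the balanced equation.
Here Q = ([Fe2+(aq)]·[Cr3+(aq)]) / ([Fe3+(aq)]·[Cr2+(aq)]) = 0.456 (log Q = −0.341), giving E = +1.17 − (0.0601/1)·(−0.341) = +1.1905 V.
Finally ΔG = −nFE = −(1)(96485 C/mol)(+1.1905 V) = −115 kJ/mol.

−115 kJ/mol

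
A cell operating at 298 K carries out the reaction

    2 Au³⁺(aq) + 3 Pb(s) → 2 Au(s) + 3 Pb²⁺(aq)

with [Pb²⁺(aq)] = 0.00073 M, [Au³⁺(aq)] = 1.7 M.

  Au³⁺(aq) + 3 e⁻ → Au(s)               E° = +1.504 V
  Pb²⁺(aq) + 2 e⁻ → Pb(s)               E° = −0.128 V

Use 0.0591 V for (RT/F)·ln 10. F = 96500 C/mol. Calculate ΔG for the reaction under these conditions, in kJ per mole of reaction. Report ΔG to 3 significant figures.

E°cell = +1.504 − (−0.128) = +1.632 V; the balanced reaction transfers n = 6 electrons.
Q = [Pb²⁺(aq)]^3 / [Au³⁺(aq)]^2 = 1.35×10^−10, so log Q = −9.871 and E = +1.632 − (0.0591/6)(−9.871) = +1.7292 V.
Then ΔG = −nFE = −6 × 96500 × +1.7292 J/mol = −1000 kJ/mol.

−1000 kJ/mol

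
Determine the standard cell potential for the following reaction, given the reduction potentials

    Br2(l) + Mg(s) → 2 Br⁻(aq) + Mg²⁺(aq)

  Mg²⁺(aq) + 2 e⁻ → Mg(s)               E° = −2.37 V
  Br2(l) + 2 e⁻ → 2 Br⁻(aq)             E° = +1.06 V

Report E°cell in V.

Br2(l) gains electrons, so the Br₂/Br⁻ couple is the cathode; the Mg²⁺/Mg couple is the anode.
E°cell = E°(cathode) − E°(anode) = +1.06 − (−2.37) = +3.43 V.

+3.43 V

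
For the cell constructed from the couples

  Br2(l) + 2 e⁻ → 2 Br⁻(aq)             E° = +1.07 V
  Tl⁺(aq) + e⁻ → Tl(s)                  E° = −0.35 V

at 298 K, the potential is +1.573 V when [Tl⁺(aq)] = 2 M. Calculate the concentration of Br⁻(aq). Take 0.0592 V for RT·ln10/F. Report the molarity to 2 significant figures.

Br₂/Br⁻ is the cathode (higher E°); E°cell = +1.07 − (−0.35) = +1.42 V with n = 2.
Since E = E° − (0.0592/n)·log Q, log Q = n(E° − E)/0.0592 = −5.169.
The balanced reaction is Br2(l) + 2 Tl(s) → 2 Br⁻(aq) + 2 Tl⁺(aq), so Q = [Br⁻(aq)]^2·[Tl⁺(aq)]^2.
Solving for the unknown gives log [Br⁻(aq)] = −2.886, so [Br⁻(aq)] ≈ 0.0013 M.

0.0013 M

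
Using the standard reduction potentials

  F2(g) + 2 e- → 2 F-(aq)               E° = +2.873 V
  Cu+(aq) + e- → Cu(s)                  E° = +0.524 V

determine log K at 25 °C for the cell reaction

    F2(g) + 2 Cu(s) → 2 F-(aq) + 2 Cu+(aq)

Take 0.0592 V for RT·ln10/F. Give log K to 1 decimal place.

The F₂/F⁻ couple is reduced (cathode); E°cell = +2.873 − (+0.524) = +2.349 V with n = 2.
At equilibrium E = 0, so log K = nE°cell / 0.0592 = (2)(+2.349) / 0.0592 = 79.4.

log K = 79.4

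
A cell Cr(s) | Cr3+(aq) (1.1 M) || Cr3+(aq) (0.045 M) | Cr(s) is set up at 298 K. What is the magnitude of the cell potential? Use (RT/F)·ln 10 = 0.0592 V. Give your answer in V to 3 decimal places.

0.027 V

For a concentration cell E°cell = 0, since both electrodes use the same couple.
The compartment with the higher Cr3+(aq) concentration (1.1 M) acts as the cathode; ions are reduced there and produced at the dilute (0.045 M) anode.
With n = 3, Ecell = −(0.0592/3)·log([dilute]/[conc]) = −(0.0592/3)·log(0.045/1.1) = +0.027 V.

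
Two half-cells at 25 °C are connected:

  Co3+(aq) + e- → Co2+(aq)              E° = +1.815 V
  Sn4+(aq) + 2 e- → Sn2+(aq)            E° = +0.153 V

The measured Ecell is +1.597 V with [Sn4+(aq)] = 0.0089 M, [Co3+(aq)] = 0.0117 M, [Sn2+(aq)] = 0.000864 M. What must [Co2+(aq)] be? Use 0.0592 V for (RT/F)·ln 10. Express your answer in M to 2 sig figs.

The Co³⁺/Co²⁺ couple has the larger reduction potential, so it is the cathode: E°cell = +1.815 − (+0.153) = +1.662 V and n = 2.
Rearranging E = E° − (0.0592/n)·log Q gives log Q = 2(+1.662 − (+1.597))/0.0592 = 2.196.
For 2 Co3+(aq) + Sn2+(aq) → 2 Co2+(aq) + Sn4+(aq), the reaction quotient is Q = ([Co2+(aq)]^2·[Sn4+(aq)]) / ([Co3+(aq)]^2·[Sn2+(aq)]).
Isolating [Co2+(aq)] in Q = 10^{2.196} yields log [Co2+(aq)] = −1.340, i.e. 0.046 M.

0.046 M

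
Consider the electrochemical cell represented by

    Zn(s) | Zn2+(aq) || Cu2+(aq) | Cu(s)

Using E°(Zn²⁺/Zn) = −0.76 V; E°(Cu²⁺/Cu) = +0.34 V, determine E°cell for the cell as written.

+1.10 V

By convention the left-hand electrode in cell notation is the anode (oxidation) and the right-hand electrode is the cathode (reduction).
E°cell = E°(right) − E°(left) = +0.34 − (−0.76) = +1.10 V.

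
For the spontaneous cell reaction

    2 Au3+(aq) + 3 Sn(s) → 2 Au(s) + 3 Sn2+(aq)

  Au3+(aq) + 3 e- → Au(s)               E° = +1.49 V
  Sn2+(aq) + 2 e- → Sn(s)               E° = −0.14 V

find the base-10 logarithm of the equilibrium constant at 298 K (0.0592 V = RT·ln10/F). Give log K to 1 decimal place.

log K = 165.2

The Au³⁺/Au couple is reduced (cathode); E°cell = +1.49 − (−0.14) = +1.63 V with n = 6.
At equilibrium E = 0, so log K = nE°cell / 0.0592 = (6)(+1.63) / 0.0592 = 165.2.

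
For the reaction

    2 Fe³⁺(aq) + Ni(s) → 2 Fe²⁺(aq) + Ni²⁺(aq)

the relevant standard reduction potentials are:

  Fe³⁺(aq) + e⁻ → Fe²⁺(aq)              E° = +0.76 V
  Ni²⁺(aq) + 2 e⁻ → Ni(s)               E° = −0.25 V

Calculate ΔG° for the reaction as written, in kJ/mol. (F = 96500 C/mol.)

−195 kJ/mol

In the reaction as written Fe³⁺(aq) is reduced, so the Fe³⁺/Fe²⁺ couple is the cathode and Ni²⁺/Ni is the anode.
E°cell = +0.76 − (−0.25) = +1.01 V; balancing electrons gives n = 2.
ΔG° = −nFE°cell = −(2)(96500)(+1.01) J/mol = −195 kJ/mol.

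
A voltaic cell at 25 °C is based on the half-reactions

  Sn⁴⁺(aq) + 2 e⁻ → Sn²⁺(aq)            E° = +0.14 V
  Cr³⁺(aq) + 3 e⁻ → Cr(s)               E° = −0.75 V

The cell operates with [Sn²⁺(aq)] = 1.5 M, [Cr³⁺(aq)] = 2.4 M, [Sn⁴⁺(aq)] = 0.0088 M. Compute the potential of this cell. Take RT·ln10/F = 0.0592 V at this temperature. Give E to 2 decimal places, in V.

Sn⁴⁺/Sn²⁺ is reduced (cathode, E° = +0.14 V) and Cr³⁺/Cr is oxidized (anode).
E°cell = E°cat − E°an = +0.14 − (−0.75) = +0.89 V; n = 6.
The balanced reaction is 3 Sn⁴⁺(aq) + 2 Cr(s) → 3 Sn²⁺(aq) + 2 Cr³⁺(aq), so Q = ([Sn²⁺(aq)]^3·[Cr³⁺(aq)]^2) / [Sn⁴⁺(aq)]^3 = 2.85×10^7 and log Q = 7.455.
Applying E = E° − (RT ln10/nF)·log Q gives +0.89 − (0.0592/6)(7.455) = +0.82 V.

+0.82 V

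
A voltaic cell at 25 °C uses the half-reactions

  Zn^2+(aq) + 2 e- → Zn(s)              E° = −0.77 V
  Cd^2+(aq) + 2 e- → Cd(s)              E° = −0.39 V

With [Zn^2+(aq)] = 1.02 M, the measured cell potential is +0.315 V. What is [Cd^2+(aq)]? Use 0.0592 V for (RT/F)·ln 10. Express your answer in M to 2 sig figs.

Cd²⁺/Cd is the cathode (higher E°); E°cell = −0.39 − (−0.77) = +0.38 V with n = 2.
Rearranging E = E° − (0.0592/n)·log Q gives log Q = 2(+0.38 − (+0.315))/0.0592 = 2.196.
Balancing electrons gives Cd^2+(aq) + Zn(s) → Cd(s) + Zn^2+(aq); thus Q = [Zn^2+(aq)] / [Cd^2+(aq)].
Isolating [Cd^2+(aq)] in Q = 10^{2.196} yields log [Cd^2+(aq)] = −2.187, i.e. 0.0065 M.

0.0065 M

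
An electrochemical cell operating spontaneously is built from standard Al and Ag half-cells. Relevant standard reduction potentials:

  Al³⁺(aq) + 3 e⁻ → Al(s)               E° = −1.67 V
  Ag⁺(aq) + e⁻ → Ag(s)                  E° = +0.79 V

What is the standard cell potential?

+2.46 V

Of the two couples in this cell, the one with the more positive reduction potential is reduced at the cathode: here that is Ag⁺/Ag (+0.79 V); Al³⁺/Al (−1.67 V) is the anode.
E°cell = E°(cathode) − E°(anode) = +0.79 − (−1.67) = +2.46 V.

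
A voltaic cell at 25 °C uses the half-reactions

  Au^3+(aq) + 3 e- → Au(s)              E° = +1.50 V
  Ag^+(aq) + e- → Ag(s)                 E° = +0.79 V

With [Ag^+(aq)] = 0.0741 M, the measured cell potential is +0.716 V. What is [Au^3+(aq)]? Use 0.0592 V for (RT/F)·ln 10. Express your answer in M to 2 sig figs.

0.00082 M

Au³⁺/Au is the cathode (higher E°); E°cell = +1.50 − (+0.79) = +0.71 V with n = 3.
Since E = E° − (0.0592/n)·log Q, log Q = n(E° − E)/0.0592 = −0.304.
For Au^3+(aq) + 3 Ag(s) → Au(s) + 3 Ag^+(aq), the reaction quotient is Q = [Ag^+(aq)]^3 / [Au^3+(aq)].
Solving for the unknown gives log [Au^3+(aq)] = −3.087, so [Au^3+(aq)] ≈ 0.00082 M.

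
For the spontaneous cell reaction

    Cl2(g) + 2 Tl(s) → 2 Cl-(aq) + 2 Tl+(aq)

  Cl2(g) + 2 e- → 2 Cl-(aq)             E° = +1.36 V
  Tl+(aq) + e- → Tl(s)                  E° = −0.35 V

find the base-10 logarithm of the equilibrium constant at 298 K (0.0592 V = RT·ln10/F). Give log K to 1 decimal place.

The Cl₂/Cl⁻ couple is reduced (cathode); E°cell = +1.36 − (−0.35) = +1.71 V with n = 2.
At equilibrium E = 0, so log K = nE°cell / 0.0592 = (2)(+1.71) / 0.0592 = 57.8.

log K = 57.8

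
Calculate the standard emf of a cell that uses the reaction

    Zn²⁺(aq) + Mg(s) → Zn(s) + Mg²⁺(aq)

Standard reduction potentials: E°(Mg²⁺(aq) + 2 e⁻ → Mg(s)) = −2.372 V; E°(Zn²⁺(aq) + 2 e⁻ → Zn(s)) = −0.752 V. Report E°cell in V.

+1.620 V

In the reaction as written, Zn²⁺(aq) is reduced (cathode) and Mg²⁺(aq) is produced by oxidation at the anode.
E°cell = E°(cathode) − E°(anode) = −0.752 − (−2.372) = +1.620 V.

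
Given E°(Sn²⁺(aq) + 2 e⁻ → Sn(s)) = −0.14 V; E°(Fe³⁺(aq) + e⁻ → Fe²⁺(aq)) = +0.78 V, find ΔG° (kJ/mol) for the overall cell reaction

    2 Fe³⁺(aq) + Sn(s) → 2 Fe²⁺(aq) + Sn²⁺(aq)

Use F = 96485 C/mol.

In the reaction as written Fe³⁺(aq) is reduced, so the Fe³⁺/Fe²⁺ couple is the cathode and Sn²⁺/Sn is the anode.
E°cell = +0.78 − (−0.14) = +0.92 V; balancing electrons gives n = 2.
ΔG° = −nFE°cell = −(2)(96485)(+0.92) J/mol = −178 kJ/mol.

−178 kJ/mol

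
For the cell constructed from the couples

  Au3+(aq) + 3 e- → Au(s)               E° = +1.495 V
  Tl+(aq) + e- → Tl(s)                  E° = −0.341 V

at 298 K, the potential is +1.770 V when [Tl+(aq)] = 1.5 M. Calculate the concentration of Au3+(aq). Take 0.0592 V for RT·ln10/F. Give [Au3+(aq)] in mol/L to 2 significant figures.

Au³⁺/Au is the cathode (higher E°); E°cell = +1.495 − (−0.341) = +1.836 V with n = 3.
Rearranging E = E° − (0.0592/n)·log Q gives log Q = 3(+1.836 − (+1.770))/0.0592 = 3.345.
Balancing electrons gives Au3+(aq) + 3 Tl(s) → Au(s) + 3 Tl+(aq); thus Q = [Tl+(aq)]^3 / [Au3+(aq)].
Substituting the known concentrations and solving, log [Au3+(aq)] = −2.817 and [Au3+(aq)] = 0.0015 M.

0.0015 M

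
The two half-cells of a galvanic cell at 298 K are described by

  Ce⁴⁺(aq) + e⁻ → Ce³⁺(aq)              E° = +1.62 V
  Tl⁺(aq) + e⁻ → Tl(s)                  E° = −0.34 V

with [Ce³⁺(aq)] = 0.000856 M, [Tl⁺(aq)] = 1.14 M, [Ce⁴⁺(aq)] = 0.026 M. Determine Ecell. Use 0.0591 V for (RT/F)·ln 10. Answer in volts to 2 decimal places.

The Ce⁴⁺/Ce³⁺ couple has the more positive E°, so it is the cathode; Tl⁺/Tl is the anode.
E°cell = +1.62 − (−0.34) = +1.96 V, with n = 1 electron transferred.
Balancing gives Ce⁴⁺(aq) + Tl(s) → Ce³⁺(aq) + Tl⁺(aq); hence Q = ([Ce³⁺(aq)]·[Tl⁺(aq)]) / [Ce⁴⁺(aq)] = 0.0375 (log Q = −1.426).
E = E° − (0.0591/n)·log Q = +1.96 − (0.0591/1)(−1.426) = +2.04 V.

+2.04 V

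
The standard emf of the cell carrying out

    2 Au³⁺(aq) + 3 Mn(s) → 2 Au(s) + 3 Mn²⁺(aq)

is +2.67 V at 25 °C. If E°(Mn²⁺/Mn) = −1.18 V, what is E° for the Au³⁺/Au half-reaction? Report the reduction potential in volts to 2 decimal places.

In the reaction as written the Au³⁺/Au couple is reduced (cathode) and Mn²⁺/Mn is oxidized (anode), so E°cell = E°(Au³⁺/Au) − E°(Mn²⁺/Mn).
E°(Au³⁺/Au) = E°cell + E°(anode) = +2.67 + (−1.18) = +1.49 V.

+1.49 V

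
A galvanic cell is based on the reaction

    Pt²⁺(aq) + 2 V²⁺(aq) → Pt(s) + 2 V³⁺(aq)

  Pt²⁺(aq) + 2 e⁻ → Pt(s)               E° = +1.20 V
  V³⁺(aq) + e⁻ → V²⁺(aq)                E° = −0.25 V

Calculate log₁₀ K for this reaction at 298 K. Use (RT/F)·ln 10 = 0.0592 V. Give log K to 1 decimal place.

log K = 49.0

The Pt²⁺/Pt couple is reduced (cathode); E°cell = +1.20 − (−0.25) = +1.45 V with n = 2.
At equilibrium E = 0, so log K = nE°cell / 0.0592 = (2)(+1.45) / 0.0592 = 49.0.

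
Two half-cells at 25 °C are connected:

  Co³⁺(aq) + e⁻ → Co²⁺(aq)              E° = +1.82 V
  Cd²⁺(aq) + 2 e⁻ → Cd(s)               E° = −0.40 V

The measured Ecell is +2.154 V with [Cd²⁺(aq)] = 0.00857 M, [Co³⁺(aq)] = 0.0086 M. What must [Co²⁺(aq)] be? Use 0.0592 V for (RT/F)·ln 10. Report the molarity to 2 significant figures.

1.2 M

Co³⁺/Co²⁺ is the cathode (higher E°); E°cell = +1.82 − (−0.40) = +2.22 V with n = 2.
Rearranging E = E° − (0.0592/n)·log Q gives log Q = 2(+2.22 − (+2.154))/0.0592 = 2.230.
For 2 Co³⁺(aq) + Cd(s) → 2 Co²⁺(aq) + Cd²⁺(aq), the reaction quotient is Q = ([Co²⁺(aq)]^2·[Cd²⁺(aq)]) / [Co³⁺(aq)]^2.
Substituting the known concentrations and solving, log [Co²⁺(aq)] = 0.083 and [Co²⁺(aq)] = 1.2 M.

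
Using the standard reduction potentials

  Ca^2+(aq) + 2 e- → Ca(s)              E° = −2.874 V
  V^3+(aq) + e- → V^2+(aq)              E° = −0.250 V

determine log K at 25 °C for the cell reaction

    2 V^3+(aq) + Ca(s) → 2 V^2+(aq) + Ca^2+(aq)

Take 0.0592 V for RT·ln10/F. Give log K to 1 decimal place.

The V³⁺/V²⁺ couple is reduced (cathode); E°cell = −0.250 − (−2.874) = +2.624 V with n = 2.
At equilibrium E = 0, so log K = nE°cell / 0.0592 = (2)(+2.624) / 0.0592 = 88.6.

log K = 88.6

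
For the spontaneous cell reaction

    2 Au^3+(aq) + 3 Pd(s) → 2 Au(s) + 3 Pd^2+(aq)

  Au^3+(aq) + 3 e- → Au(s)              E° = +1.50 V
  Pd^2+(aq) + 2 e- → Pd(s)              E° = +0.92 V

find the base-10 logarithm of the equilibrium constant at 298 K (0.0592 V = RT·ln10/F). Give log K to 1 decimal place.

The Au³⁺/Au couple is reduced (cathode); E°cell = +1.50 − (+0.92) = +0.58 V with n = 6.
At equilibrium E = 0, so log K = nE°cell / 0.0592 = (6)(+0.58) / 0.0592 = 58.8.

log K = 58.8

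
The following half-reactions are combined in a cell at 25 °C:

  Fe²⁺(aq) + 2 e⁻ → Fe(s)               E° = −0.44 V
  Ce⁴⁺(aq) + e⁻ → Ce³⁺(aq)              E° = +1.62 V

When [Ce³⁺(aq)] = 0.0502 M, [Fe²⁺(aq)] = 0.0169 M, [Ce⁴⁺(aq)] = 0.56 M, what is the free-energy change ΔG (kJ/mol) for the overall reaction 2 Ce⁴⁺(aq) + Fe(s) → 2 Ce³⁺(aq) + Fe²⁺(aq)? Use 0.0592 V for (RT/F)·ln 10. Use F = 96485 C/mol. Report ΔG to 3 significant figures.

−420 kJ/mol

With Ce⁴⁺/Ce³⁺ reduced at the cathode, E°cell = +1.62 − (−0.44) = +2.06 V and n = 2.
Q = ([Ce³⁺(aq)]^2·[Fe²⁺(aq)]) / [Ce⁴⁺(aq)]^2 = 0.000136, so log Q = −3.867 and E = +2.06 − (0.0592/2)(−3.867) = +2.1745 V.
ΔG = −nFE = −(2)(96485)(+2.1745) J/mol = −420 kJ/mol.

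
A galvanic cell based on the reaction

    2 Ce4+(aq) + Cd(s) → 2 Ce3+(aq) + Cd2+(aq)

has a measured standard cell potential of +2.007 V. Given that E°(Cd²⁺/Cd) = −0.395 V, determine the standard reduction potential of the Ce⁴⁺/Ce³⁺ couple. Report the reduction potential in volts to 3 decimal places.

In the reaction as written the Ce⁴⁺/Ce³⁺ couple is reduced (cathode) and Cd²⁺/Cd is oxidized (anode), so E°cell = E°(Ce⁴⁺/Ce³⁺) − E°(Cd²⁺/Cd).
E°(Ce⁴⁺/Ce³⁺) = E°cell + E°(anode) = +2.007 + (−0.395) = +1.612 V.

+1.612 V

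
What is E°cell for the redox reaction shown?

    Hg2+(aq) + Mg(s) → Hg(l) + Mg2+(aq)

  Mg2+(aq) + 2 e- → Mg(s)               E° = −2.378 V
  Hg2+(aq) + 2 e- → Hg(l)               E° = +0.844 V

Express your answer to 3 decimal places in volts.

Hg2+(aq) gains electrons, so the Hg²⁺/Hg couple is the cathode; the Mg²⁺/Mg couple is the anode.
E°cell = E°(cathode) − E°(anode) = +0.844 − (−2.378) = +3.222 V.

+3.222 V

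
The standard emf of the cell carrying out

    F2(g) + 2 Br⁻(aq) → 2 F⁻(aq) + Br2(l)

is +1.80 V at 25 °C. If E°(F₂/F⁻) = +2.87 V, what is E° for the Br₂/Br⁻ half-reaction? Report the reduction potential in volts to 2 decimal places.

In the reaction as written the F₂/F⁻ couple is reduced (cathode) and Br₂/Br⁻ is oxidized (anode), so E°cell = E°(F₂/F⁻) − E°(Br₂/Br⁻).
E°(Br₂/Br⁻) = E°(cathode) − E°cell = +2.87 − (+1.80) = +1.07 V.

+1.07 V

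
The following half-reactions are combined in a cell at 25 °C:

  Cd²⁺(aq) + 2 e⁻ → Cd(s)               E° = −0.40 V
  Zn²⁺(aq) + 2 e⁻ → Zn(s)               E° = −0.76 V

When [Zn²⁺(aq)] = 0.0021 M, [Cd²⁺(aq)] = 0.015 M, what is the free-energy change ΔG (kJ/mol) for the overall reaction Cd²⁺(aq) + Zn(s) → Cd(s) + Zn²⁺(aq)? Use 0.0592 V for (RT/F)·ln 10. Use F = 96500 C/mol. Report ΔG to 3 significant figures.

−74.4 kJ/mol

With Cd²⁺/Cd reduced at the cathode, E°cell = −0.40 − (−0.76) = +0.36 V and n = 2.
Here Q = [Zn²⁺(aq)] / [Cd²⁺(aq)] = 0.14 (log Q = −0.854), giving E = +0.36 − (0.0592/2)·(−0.854) = +0.3853 V.
Then ΔG = −nFE = −2 × 96500 × +0.3853 J/mol = −74.4 kJ/mol.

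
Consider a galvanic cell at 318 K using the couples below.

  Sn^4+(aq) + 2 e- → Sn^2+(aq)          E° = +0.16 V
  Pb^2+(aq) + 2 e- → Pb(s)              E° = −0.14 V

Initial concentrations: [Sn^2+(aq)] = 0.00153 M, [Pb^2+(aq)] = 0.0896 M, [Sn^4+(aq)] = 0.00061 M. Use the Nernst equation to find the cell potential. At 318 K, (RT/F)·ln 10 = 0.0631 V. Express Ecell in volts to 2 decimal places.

+0.32 V

Since E°(Sn⁴⁺/Sn²⁺) > E°(Pb²⁺/Pb), Sn⁴⁺/Sn²⁺ serves as the cathode.
E°cell = +0.16 − (−0.14) = +0.30 V, with n = 2 electrons transferred.
For the overall reaction Sn^4+(aq) + Pb(s) → Sn^2+(aq) + Pb^2+(aq), Q = ([Sn^2+(aq)]·[Pb^2+(aq)]) / [Sn^4+(aq)] = 0.225, giving log Q = −0.648.
E = E° − (0.0631/n)·log Q = +0.30 − (0.0631/2)(−0.648) = +0.32 V.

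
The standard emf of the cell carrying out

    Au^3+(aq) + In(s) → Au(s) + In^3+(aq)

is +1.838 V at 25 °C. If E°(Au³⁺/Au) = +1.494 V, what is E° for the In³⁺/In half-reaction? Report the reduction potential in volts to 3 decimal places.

In the reaction as written the Au³⁺/Au couple is reduced (cathode) and In³⁺/In is oxidized (anode), so E°cell = E°(Au³⁺/Au) − E°(In³⁺/In).
E°(In³⁺/In) = E°(cathode) − E°cell = +1.494 − (+1.838) = −0.344 V.

−0.344 V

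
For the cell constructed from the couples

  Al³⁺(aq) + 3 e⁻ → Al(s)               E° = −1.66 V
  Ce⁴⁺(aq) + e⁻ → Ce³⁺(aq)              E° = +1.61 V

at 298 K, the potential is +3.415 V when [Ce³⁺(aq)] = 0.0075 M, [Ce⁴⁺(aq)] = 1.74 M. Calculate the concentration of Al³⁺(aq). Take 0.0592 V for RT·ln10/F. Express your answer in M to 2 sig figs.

0.56 M

With Ce⁴⁺/Ce³⁺ at the cathode and Al³⁺/Al at the anode, E°cell = +1.61 − (−1.66) = +3.27 V (n = 3).
From the Nernst equation, log Q = n(E° − E)/0.0592 = 3·(+3.27 − (+3.415))/0.0592 = −7.348.
For 3 Ce⁴⁺(aq) + Al(s) → 3 Ce³⁺(aq) + Al³⁺(aq), the reaction quotient is Q = ([Ce³⁺(aq)]^3·[Al³⁺(aq)]) / [Ce⁴⁺(aq)]^3.
Substituting the known concentrations and solving, log [Al³⁺(aq)] = −0.252 and [Al³⁺(aq)] = 0.56 M.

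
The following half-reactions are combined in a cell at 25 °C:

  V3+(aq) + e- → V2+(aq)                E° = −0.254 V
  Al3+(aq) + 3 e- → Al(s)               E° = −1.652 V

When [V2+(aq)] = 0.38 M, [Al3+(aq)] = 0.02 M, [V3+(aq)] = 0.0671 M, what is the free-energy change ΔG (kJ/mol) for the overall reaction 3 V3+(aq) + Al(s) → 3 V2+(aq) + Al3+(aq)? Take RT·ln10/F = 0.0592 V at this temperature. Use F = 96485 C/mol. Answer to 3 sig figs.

−401 kJ/mol

The standard cell potential is −0.254 − (−1.652) = +1.398 V, with n = 3 electrons in the balanced equation.
Here Q = ([V2+(aq)]^3·[Al3+(aq)]) / [V3+(aq)]^3 = 3.63 (log Q = 0.560), giving E = +1.398 − (0.0592/3)·(0.560) = +1.3869 V.
Finally ΔG = −nFE = −(3)(96485 C/mol)(+1.3869 V) = −401 kJ/mol.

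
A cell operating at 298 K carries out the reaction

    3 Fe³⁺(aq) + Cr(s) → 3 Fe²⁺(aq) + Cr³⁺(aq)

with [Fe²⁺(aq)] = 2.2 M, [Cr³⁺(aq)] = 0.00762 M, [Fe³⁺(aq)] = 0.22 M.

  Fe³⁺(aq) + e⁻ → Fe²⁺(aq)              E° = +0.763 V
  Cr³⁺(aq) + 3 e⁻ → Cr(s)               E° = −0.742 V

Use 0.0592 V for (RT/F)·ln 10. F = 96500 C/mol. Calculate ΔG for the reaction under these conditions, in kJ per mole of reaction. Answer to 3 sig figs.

With Fe³⁺/Fe²⁺ reduced at the cathode, E°cell = +0.763 − (−0.742) = +1.505 V and n = 3.
Q = ([Fe²⁺(aq)]^3·[Cr³⁺(aq)]) / [Fe³⁺(aq)]^3 = 7.62, so log Q = 0.882 and E = +1.505 − (0.0592/3)(0.882) = +1.4876 V.
Finally ΔG = −nFE = −(3)(96500 C/mol)(+1.4876 V) = −431 kJ/mol.

−431 kJ/mol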